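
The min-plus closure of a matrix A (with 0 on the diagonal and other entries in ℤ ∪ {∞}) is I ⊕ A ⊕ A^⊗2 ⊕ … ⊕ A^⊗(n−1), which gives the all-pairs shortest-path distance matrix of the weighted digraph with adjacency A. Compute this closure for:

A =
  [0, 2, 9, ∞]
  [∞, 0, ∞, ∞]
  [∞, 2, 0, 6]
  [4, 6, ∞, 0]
Closure =
  [0, 2, 9, 15]
  [∞, 0, ∞, ∞]
  [10, 2, 0, 6]
  [4, 6, 13, 0]

This is the Floyd-Warshall all-pairs shortest-path computation. For each intermediate vertex k = 0, 1, …, 3, update dist[i][j] ← min(dist[i][j], dist[i][k] + dist[k][j]). The final matrix gives, for each (i, j), the minimum total weight of any directed path from i to j (possibly empty when i = j).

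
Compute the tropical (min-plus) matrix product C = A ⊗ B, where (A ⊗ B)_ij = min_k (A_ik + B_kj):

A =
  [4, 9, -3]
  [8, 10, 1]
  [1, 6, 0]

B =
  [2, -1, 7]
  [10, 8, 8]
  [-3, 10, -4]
A ⊗ B =
  [-6, 3, -7]
  [-2, 7, -3]
  [-3, 0, -4]

Apply the min-plus product entry-by-entry:
  C[0][0] = min over k of (A[0][0] + B[0][0] = 4 + 2 = 6, A[0][1] + B[1][0] = 9 + 10 = 19, A[0][2] + B[2][0] = -3 + -3 = -6) = -6 (attained at k = 2)
  C[0][1] = min over k of (A[0][0] + B[0][1] = 4 + -1 = 3, A[0][1] + B[1][1] = 9 + 8 = 17, A[0][2] + B[2][1] = -3 + 10 = 7) = 3 (attained at k = 0)
  C[0][2] = min over k of (A[0][0] + B[0][2] = 4 + 7 = 11, A[0][1] + B[1][2] = 9 + 8 = 17, A[0][2] + B[2][2] = -3 + -4 = -7) = -7 (attained at k = 2)
  C[1][0] = min over k of (A[1][0] + B[0][0] = 8 + 2 = 10, A[1][1] + B[1][0] = 10 + 10 = 20, A[1][2] + B[2][0] = 1 + -3 = -2) = -2 (attained at k = 2)
  C[1][1] = min over k of (A[1][0] + B[0][1] = 8 + -1 = 7, A[1][1] + B[1][1] = 10 + 8 = 18, A[1][2] + B[2][1] = 1 + 10 = 11) = 7 (attained at k = 0)
  C[1][2] = min over k of (A[1][0] + B[0][2] = 8 + 7 = 15, A[1][1] + B[1][2] = 10 + 8 = 18, A[1][2] + B[2][2] = 1 + -4 = -3) = -3 (attained at k = 2)
  C[2][0] = min over k of (A[2][0] + B[0][0] = 1 + 2 = 3, A[2][1] + B[1][0] = 6 + 10 = 16, A[2][2] + B[2][0] = 0 + -3 = -3) = -3 (attained at k = 2)
  C[2][1] = min over k of (A[2][0] + B[0][1] = 1 + -1 = 0, A[2][1] + B[1][1] = 6 + 8 = 14, A[2][2] + B[2][1] = 0 + 10 = 10) = 0 (attained at k = 0)
  C[2][2] = min over k of (A[2][0] + B[0][2] = 1 + 7 = 8, A[2][1] + B[1][2] = 6 + 8 = 14, A[2][2] + B[2][2] = 0 + -4 = -4) = -4 (attained at k = 2)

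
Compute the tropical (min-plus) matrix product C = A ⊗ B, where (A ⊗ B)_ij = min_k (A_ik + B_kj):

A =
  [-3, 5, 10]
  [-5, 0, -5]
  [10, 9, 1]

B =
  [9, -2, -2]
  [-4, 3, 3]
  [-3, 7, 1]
A ⊗ B =
  [1, -5, -5]
  [-8, -7, -7]
  [-2, 8, 2]

Apply the min-plus product entry-by-entry:
  C[0][0] = min over k of (A[0][0] + B[0][0] = -3 + 9 = 6, A[0][1] + B[1][0] = 5 + -4 = 1, A[0][2] + B[2][0] = 10 + -3 = 7) = 1 (attained at k = 1)
  C[0][1] = min over k of (A[0][0] + B[0][1] = -3 + -2 = -5, A[0][1] + B[1][1] = 5 + 3 = 8, A[0][2] + B[2][1] = 10 + 7 = 17) = -5 (attained at k = 0)
  C[0][2] = min over k of (A[0][0] + B[0][2] = -3 + -2 = -5, A[0][1] + B[1][2] = 5 + 3 = 8, A[0][2] + B[2][2] = 10 + 1 = 11) = -5 (attained at k = 0)
  C[1][0] = min over k of (A[1][0] + B[0][0] = -5 + 9 = 4, A[1][1] + B[1][0] = 0 + -4 = -4, A[1][2] + B[2][0] = -5 + -3 = -8) = -8 (attained at k = 2)
  C[1][1] = min over k of (A[1][0] + B[0][1] = -5 + -2 = -7, A[1][1] + B[1][1] = 0 + 3 = 3, A[1][2] + B[2][1] = -5 + 7 = 2) = -7 (attained at k = 0)
  C[1][2] = min over k of (A[1][0] + B[0][2] = -5 + -2 = -7, A[1][1] + B[1][2] = 0 + 3 = 3, A[1][2] + B[2][2] = -5 + 1 = -4) = -7 (attained at k = 0)
  C[2][0] = min over k of (A[2][0] + B[0][0] = 10 + 9 = 19, A[2][1] + B[1][0] = 9 + -4 = 5, A[2][2] + B[2][0] = 1 + -3 = -2) = -2 (attained at k = 2)
  C[2][1] = min over k of (A[2][0] + B[0][1] = 10 + -2 = 8, A[2][1] + B[1][1] = 9 + 3 = 12, A[2][2] + B[2][1] = 1 + 7 = 8) = 8 (attained at k = 0)
  C[2][2] = min over k of (A[2][0] + B[0][2] = 10 + -2 = 8, A[2][1] + B[1][2] = 9 + 3 = 12, A[2][2] + B[2][2] = 1 + 1 = 2) = 2 (attained at k = 2)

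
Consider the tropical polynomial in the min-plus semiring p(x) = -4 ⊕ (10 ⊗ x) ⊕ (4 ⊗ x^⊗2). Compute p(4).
p(4) = -4

A tropical monomial a ⊗ x^⊗i evaluates to a + i · x. Evaluating each term at x = 4:
  Term 0 contributes -4 + 0 · 4 = -4
  Term 1 contributes 10 + 1 · 4 = 14
  Term 2 contributes 4 + 2 · 4 = 12
p(4) = ⊕ of these = min[-4, 14, 12] = -4.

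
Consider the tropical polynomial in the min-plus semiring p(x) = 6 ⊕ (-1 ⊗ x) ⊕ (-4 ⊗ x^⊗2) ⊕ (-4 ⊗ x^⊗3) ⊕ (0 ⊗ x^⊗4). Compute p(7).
p(7) = 6

A tropical monomial a ⊗ x^⊗i evaluates to a + i · x. Evaluating each term at x = 7:
  Term 0 contributes 6 + 0 · 7 = 6
  Term 1 contributes -1 + 1 · 7 = 6
  Term 2 contributes -4 + 2 · 7 = 10
  Term 3 contributes -4 + 3 · 7 = 17
  Term 4 contributes 0 + 4 · 7 = 28
p(7) = ⊕ of these = min[6, 6, 10, 17, 28] = 6.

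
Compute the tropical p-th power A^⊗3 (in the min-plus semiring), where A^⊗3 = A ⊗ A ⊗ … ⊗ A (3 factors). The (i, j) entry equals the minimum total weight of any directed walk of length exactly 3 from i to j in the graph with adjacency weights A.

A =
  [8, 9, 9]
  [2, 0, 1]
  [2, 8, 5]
A^⊗3 =
  [11, 9, 10]
  [2, 0, 1]
  [10, 8, 9]

Each entry (A^⊗3)_ij equals the minimum over all length-3 walks i = v_0 → v_1 → … → v_3 = j of Σ_t A[v_t][v_{t+1}]. For example, for (i, j) = (0, 2) we minimise over 9 possible intermediate vertex sequences; the minimum is 10, attained along the walk 0 → 1 → 1 → 2.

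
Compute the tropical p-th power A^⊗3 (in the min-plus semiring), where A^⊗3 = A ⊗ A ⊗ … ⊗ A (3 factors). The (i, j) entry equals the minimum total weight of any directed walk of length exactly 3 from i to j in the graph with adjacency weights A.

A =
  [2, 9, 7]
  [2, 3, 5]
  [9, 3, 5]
A^⊗3 =
  [6, 12, 11]
  [6, 9, 11]
  [7, 9, 11]

Each entry (A^⊗3)_ij equals the minimum over all length-3 walks i = v_0 → v_1 → … → v_3 = j of Σ_t A[v_t][v_{t+1}]. For example, for (i, j) = (0, 2) we minimise over 9 possible intermediate vertex sequences; the minimum is 11, attained along the walk 0 → 0 → 0 → 2.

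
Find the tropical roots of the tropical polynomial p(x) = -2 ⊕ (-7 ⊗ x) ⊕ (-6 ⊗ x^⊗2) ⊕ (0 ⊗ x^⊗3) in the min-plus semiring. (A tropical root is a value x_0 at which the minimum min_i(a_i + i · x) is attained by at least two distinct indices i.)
Roots: {-6, -1, 5}

Each tropical root is a break point of the lower envelope of the lines y = a_i + i · x (there are 4 lines, with slopes 0, 1, ..., 3). Only the lines that attain the minimum somewhere contribute to roots; other lines are dominated. Here the surviving (envelope) indices are i = 3, i = 2, i = 1, i = 0.
Intersections between consecutive envelope lines give the roots: for adjacent envelope indices i < j the intersection is x = (a_i − a_j) / (j − i). Reading off the sorted break points: {-6, -1, 5}.
Verification: at each break x_0, at least two indices attain the minimum of min_i(a_i + i · x_0).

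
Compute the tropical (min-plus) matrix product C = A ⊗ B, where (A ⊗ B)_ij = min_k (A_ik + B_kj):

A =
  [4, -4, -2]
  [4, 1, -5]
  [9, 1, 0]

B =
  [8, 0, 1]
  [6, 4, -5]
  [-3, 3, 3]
A ⊗ B =
  [-5, 0, -9]
  [-8, -2, -4]
  [-3, 3, -4]

Apply the min-plus product entry-by-entry:
  C[0][0] = min over k of (A[0][0] + B[0][0] = 4 + 8 = 12, A[0][1] + B[1][0] = -4 + 6 = 2, A[0][2] + B[2][0] = -2 + -3 = -5) = -5 (attained at k = 2)
  C[0][1] = min over k of (A[0][0] + B[0][1] = 4 + 0 = 4, A[0][1] + B[1][1] = -4 + 4 = 0, A[0][2] + B[2][1] = -2 + 3 = 1) = 0 (attained at k = 1)
  C[0][2] = min over k of (A[0][0] + B[0][2] = 4 + 1 = 5, A[0][1] + B[1][2] = -4 + -5 = -9, A[0][2] + B[2][2] = -2 + 3 = 1) = -9 (attained at k = 1)
  C[1][0] = min over k of (A[1][0] + B[0][0] = 4 + 8 = 12, A[1][1] + B[1][0] = 1 + 6 = 7, A[1][2] + B[2][0] = -5 + -3 = -8) = -8 (attained at k = 2)
  C[1][1] = min over k of (A[1][0] + B[0][1] = 4 + 0 = 4, A[1][1] + B[1][1] = 1 + 4 = 5, A[1][2] + B[2][1] = -5 + 3 = -2) = -2 (attained at k = 2)
  C[1][2] = min over k of (A[1][0] + B[0][2] = 4 + 1 = 5, A[1][1] + B[1][2] = 1 + -5 = -4, A[1][2] + B[2][2] = -5 + 3 = -2) = -4 (attained at k = 1)
  C[2][0] = min over k of (A[2][0] + B[0][0] = 9 + 8 = 17, A[2][1] + B[1][0] = 1 + 6 = 7, A[2][2] + B[2][0] = 0 + -3 = -3) = -3 (attained at k = 2)
  C[2][1] = min over k of (A[2][0] + B[0][1] = 9 + 0 = 9, A[2][1] + B[1][1] = 1 + 4 = 5, A[2][2] + B[2][1] = 0 + 3 = 3) = 3 (attained at k = 2)
  C[2][2] = min over k of (A[2][0] + B[0][2] = 9 + 1 = 10, A[2][1] + B[1][2] = 1 + -5 = -4, A[2][2] + B[2][2] = 0 + 3 = 3) = -4 (attained at k = 1)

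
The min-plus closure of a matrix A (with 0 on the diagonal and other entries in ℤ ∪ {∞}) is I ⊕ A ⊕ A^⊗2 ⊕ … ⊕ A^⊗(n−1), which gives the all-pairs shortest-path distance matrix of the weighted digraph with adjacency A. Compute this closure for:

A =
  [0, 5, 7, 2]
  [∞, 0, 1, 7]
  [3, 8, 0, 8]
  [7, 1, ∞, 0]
Closure =
  [0, 3, 4, 2]
  [4, 0, 1, 6]
  [3, 6, 0, 5]
  [5, 1, 2, 0]

This is the Floyd-Warshall all-pairs shortest-path computation. For each intermediate vertex k = 0, 1, …, 3, update dist[i][j] ← min(dist[i][j], dist[i][k] + dist[k][j]). The final matrix gives, for each (i, j), the minimum total weight of any directed path from i to j (possibly empty when i = j).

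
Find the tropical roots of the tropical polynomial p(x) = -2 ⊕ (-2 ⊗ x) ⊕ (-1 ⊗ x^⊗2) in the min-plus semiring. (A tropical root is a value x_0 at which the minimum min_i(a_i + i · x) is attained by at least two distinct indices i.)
Roots: {-1, 0}

Each tropical root is a break point of the lower envelope of the lines y = a_i + i · x (there are 3 lines, with slopes 0, 1, ..., 2). Only the lines that attain the minimum somewhere contribute to roots; other lines are dominated. Here the surviving (envelope) indices are i = 2, i = 1, i = 0.
Intersections between consecutive envelope lines give the roots: for adjacent envelope indices i < j the intersection is x = (a_i − a_j) / (j − i). Reading off the sorted break points: {-1, 0}.
Verification: at each break x_0, at least two indices attain the minimum of min_i(a_i + i · x_0).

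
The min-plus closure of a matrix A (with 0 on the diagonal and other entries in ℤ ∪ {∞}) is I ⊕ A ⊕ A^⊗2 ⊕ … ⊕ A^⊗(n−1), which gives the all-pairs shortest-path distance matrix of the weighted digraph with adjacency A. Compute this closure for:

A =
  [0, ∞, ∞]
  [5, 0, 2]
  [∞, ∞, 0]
Closure =
  [0, ∞, ∞]
  [5, 0, 2]
  [∞, ∞, 0]

This is the Floyd-Warshall all-pairs shortest-path computation. For each intermediate vertex k = 0, 1, …, 2, update dist[i][j] ← min(dist[i][j], dist[i][k] + dist[k][j]). The final matrix gives, for each (i, j), the minimum total weight of any directed path from i to j (possibly empty when i = j).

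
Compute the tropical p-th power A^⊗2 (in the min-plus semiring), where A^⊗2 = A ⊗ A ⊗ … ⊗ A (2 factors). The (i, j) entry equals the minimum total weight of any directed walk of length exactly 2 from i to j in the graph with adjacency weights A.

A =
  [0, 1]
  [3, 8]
A^⊗2 =
  [0, 1]
  [3, 4]

Each entry (A^⊗2)_ij equals the minimum over all length-2 walks i = v_0 → v_1 → … → v_2 = j of Σ_t A[v_t][v_{t+1}]. For example, for (i, j) = (0, 1) we minimise over 2 possible intermediate vertex sequences; the minimum is 1, attained along the walk 0 → 0 → 1.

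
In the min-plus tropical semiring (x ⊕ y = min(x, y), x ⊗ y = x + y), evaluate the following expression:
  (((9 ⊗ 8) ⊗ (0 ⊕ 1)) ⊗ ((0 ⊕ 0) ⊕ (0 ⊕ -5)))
(((9 ⊗ 8) ⊗ (0 ⊕ 1)) ⊗ ((0 ⊕ 0) ⊕ (0 ⊕ -5))) = 12

Expand innermost to outermost. Recall ⊕ takes the minimum of its arguments and ⊗ takes their sum. Working out the expression (((9 ⊗ 8) ⊗ (0 ⊕ 1)) ⊗ ((0 ⊕ 0) ⊕ (0 ⊕ -5))) gives 12.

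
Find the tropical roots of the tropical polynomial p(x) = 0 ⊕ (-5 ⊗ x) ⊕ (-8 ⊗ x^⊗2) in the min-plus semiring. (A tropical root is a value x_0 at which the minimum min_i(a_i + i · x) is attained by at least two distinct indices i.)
Roots: {3, 5}

Each tropical root is a break point of the lower envelope of the lines y = a_i + i · x (there are 3 lines, with slopes 0, 1, ..., 2). Only the lines that attain the minimum somewhere contribute to roots; other lines are dominated. Here the surviving (envelope) indices are i = 2, i = 1, i = 0.
Intersections between consecutive envelope lines give the roots: for adjacent envelope indices i < j the intersection is x = (a_i − a_j) / (j − i). Reading off the sorted break points: {3, 5}.
Verification: at each break x_0, at least two indices attain the minimum of min_i(a_i + i · x_0).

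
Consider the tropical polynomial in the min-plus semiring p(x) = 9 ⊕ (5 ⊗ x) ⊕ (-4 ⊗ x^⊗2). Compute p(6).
p(6) = 8

A tropical monomial a ⊗ x^⊗i evaluates to a + i · x. Evaluating each term at x = 6:
  Term 0 contributes 9 + 0 · 6 = 9
  Term 1 contributes 5 + 1 · 6 = 11
  Term 2 contributes -4 + 2 · 6 = 8
p(6) = ⊕ of these = min[9, 11, 8] = 8.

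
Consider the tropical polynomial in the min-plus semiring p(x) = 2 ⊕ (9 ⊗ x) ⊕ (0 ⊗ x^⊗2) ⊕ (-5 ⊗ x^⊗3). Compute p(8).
p(8) = 2

A tropical monomial a ⊗ x^⊗i evaluates to a + i · x. Evaluating each term at x = 8:
  Term 0 contributes 2 + 0 · 8 = 2
  Term 1 contributes 9 + 1 · 8 = 17
  Term 2 contributes 0 + 2 · 8 = 16
  Term 3 contributes -5 + 3 · 8 = 19
p(8) = ⊕ of these = min[2, 17, 16, 19] = 2.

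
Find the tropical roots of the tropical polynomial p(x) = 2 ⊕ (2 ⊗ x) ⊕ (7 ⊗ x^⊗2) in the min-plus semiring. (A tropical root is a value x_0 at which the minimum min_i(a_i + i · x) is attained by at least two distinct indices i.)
Roots: {-5, 0}

Each tropical root is a break point of the lower envelope of the lines y = a_i + i · x (there are 3 lines, with slopes 0, 1, ..., 2). Only the lines that attain the minimum somewhere contribute to roots; other lines are dominated. Here the surviving (envelope) indices are i = 2, i = 1, i = 0.
Intersections between consecutive envelope lines give the roots: for adjacent envelope indices i < j the intersection is x = (a_i − a_j) / (j − i). Reading off the sorted break points: {-5, 0}.
Verification: at each break x_0, at least two indices attain the minimum of min_i(a_i + i · x_0).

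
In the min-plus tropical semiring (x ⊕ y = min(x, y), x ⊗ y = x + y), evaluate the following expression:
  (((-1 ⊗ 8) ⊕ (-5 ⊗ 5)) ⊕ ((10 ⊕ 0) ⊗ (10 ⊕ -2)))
(((-1 ⊗ 8) ⊕ (-5 ⊗ 5)) ⊕ ((10 ⊕ 0) ⊗ (10 ⊕ -2))) = -2

Expand innermost to outermost. Recall ⊕ takes the minimum of its arguments and ⊗ takes their sum. Working out the expression (((-1 ⊗ 8) ⊕ (-5 ⊗ 5)) ⊕ ((10 ⊕ 0) ⊗ (10 ⊕ -2))) gives -2.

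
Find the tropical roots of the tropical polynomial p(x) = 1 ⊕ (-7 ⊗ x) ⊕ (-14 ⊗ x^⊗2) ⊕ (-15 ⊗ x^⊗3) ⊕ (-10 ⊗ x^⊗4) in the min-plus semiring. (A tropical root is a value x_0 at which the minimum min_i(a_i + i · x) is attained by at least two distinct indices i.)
Roots: {-5, 1, 7, 8}

Each tropical root is a break point of the lower envelope of the lines y = a_i + i · x (there are 5 lines, with slopes 0, 1, ..., 4). Only the lines that attain the minimum somewhere contribute to roots; other lines are dominated. Here the surviving (envelope) indices are i = 4, i = 3, i = 2, i = 1, i = 0.
Intersections between consecutive envelope lines give the roots: for adjacent envelope indices i < j the intersection is x = (a_i − a_j) / (j − i). Reading off the sorted break points: {-5, 1, 7, 8}.
Verification: at each break x_0, at least two indices attain the minimum of min_i(a_i + i · x_0).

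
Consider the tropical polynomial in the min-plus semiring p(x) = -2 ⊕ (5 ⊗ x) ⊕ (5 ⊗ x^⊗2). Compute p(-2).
p(-2) = -2

A tropical monomial a ⊗ x^⊗i evaluates to a + i · x. Evaluating each term at x = -2:
  Term 0 contributes -2 + 0 · -2 = -2
  Term 1 contributes 5 + 1 · -2 = 3
  Term 2 contributes 5 + 2 · -2 = 1
p(-2) = ⊕ of these = min[-2, 3, 1] = -2.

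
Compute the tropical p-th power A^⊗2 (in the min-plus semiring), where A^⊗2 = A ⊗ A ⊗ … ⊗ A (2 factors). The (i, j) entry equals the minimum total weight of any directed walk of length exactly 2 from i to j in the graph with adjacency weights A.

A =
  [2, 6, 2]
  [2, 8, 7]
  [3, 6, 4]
A^⊗2 =
  [4, 8, 4]
  [4, 8, 4]
  [5, 9, 5]

Each entry (A^⊗2)_ij equals the minimum over all length-2 walks i = v_0 → v_1 → … → v_2 = j of Σ_t A[v_t][v_{t+1}]. For example, for (i, j) = (0, 2) we minimise over 3 possible intermediate vertex sequences; the minimum is 4, attained along the walk 0 → 0 → 2.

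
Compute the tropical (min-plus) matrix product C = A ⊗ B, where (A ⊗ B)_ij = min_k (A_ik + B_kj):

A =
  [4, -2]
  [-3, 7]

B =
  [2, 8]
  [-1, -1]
A ⊗ B =
  [-3, -3]
  [-1, 5]

Apply the min-plus product entry-by-entry:
  C[0][0] = min over k of (A[0][0] + B[0][0] = 4 + 2 = 6, A[0][1] + B[1][0] = -2 + -1 = -3) = -3 (attained at k = 1)
  C[0][1] = min over k of (A[0][0] + B[0][1] = 4 + 8 = 12, A[0][1] + B[1][1] = -2 + -1 = -3) = -3 (attained at k = 1)
  C[1][0] = min over k of (A[1][0] + B[0][0] = -3 + 2 = -1, A[1][1] + B[1][0] = 7 + -1 = 6) = -1 (attained at k = 0)
  C[1][1] = min over k of (A[1][0] + B[0][1] = -3 + 8 = 5, A[1][1] + B[1][1] = 7 + -1 = 6) = 5 (attained at k = 0)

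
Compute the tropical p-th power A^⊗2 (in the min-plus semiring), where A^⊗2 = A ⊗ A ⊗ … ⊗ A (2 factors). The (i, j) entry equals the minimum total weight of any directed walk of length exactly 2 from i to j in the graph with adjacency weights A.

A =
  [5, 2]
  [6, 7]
A^⊗2 =
  [8, 7]
  [11, 8]

Each entry (A^⊗2)_ij equals the minimum over all length-2 walks i = v_0 → v_1 → … → v_2 = j of Σ_t A[v_t][v_{t+1}]. For example, for (i, j) = (0, 1) we minimise over 2 possible intermediate vertex sequences; the minimum is 7, attained along the walk 0 → 0 → 1.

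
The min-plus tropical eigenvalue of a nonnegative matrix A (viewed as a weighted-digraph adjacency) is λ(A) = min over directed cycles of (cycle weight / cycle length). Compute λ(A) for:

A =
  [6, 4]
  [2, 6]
λ(A) = 3

Enumerate directed cycles and compute their means (weight / length). Sample:
  cycle 0 → 0: weight = 6, length = 1, mean = 6/1 ≈ 6.000
  cycle 1 → 1: weight = 6, length = 1, mean = 6/1 ≈ 6.000
  cycle 0 → 1 → 0: weight = 6, length = 2, mean = 6/2 ≈ 3.000
  cycle 1 → 0 → 1: weight = 6, length = 2, mean = 6/2 ≈ 3.000
Minimum mean = 3.000, attained e.g. along the cycle 0 → 1 → 0 with weight 6 and length 2. So λ(A) = 6/2 = 3.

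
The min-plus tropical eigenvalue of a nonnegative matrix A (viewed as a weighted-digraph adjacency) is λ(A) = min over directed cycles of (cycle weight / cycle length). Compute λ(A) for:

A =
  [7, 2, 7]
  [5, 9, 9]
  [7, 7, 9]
λ(A) = 7/2

Enumerate directed cycles and compute their means (weight / length). Sample:
  cycle 0 → 0: weight = 7, length = 1, mean = 7/1 ≈ 7.000
  cycle 1 → 1: weight = 9, length = 1, mean = 9/1 ≈ 9.000
  cycle 2 → 2: weight = 9, length = 1, mean = 9/1 ≈ 9.000
  cycle 0 → 1 → 0: weight = 7, length = 2, mean = 7/2 ≈ 3.500
  cycle 0 → 2 → 0: weight = 14, length = 2, mean = 14/2 ≈ 7.000
  cycle 1 → 0 → 1: weight = 7, length = 2, mean = 7/2 ≈ 3.500
Minimum mean = 3.500, attained e.g. along the cycle 0 → 1 → 0 with weight 7 and length 2. So λ(A) = 7/2 = 7/2.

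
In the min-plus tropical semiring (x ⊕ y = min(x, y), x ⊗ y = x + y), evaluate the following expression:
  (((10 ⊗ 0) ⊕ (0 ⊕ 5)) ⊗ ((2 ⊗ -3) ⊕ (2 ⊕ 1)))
(((10 ⊗ 0) ⊕ (0 ⊕ 5)) ⊗ ((2 ⊗ -3) ⊕ (2 ⊕ 1))) = -1

Expand innermost to outermost. Recall ⊕ takes the minimum of its arguments and ⊗ takes their sum. Working out the expression (((10 ⊗ 0) ⊕ (0 ⊕ 5)) ⊗ ((2 ⊗ -3) ⊕ (2 ⊕ 1))) gives -1.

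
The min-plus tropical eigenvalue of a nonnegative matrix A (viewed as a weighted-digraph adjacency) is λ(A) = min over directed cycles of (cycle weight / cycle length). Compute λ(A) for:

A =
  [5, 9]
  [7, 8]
λ(A) = 5

Enumerate directed cycles and compute their means (weight / length). Sample:
  cycle 0 → 0: weight = 5, length = 1, mean = 5/1 ≈ 5.000
  cycle 1 → 1: weight = 8, length = 1, mean = 8/1 ≈ 8.000
  cycle 0 → 1 → 0: weight = 16, length = 2, mean = 16/2 ≈ 8.000
  cycle 1 → 0 → 1: weight = 16, length = 2, mean = 16/2 ≈ 8.000
Minimum mean = 5.000, attained e.g. along the cycle 0 → 0 with weight 5 and length 1. So λ(A) = 5/1 = 5.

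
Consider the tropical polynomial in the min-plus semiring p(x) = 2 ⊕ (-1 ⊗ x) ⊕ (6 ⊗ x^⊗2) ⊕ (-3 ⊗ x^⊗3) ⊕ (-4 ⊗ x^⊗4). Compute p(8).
p(8) = 2

A tropical monomial a ⊗ x^⊗i evaluates to a + i · x. Evaluating each term at x = 8:
  Term 0 contributes 2 + 0 · 8 = 2
  Term 1 contributes -1 + 1 · 8 = 7
  Term 2 contributes 6 + 2 · 8 = 22
  Term 3 contributes -3 + 3 · 8 = 21
  Term 4 contributes -4 + 4 · 8 = 28
p(8) = ⊕ of these = min[2, 7, 22, 21, 28] = 2.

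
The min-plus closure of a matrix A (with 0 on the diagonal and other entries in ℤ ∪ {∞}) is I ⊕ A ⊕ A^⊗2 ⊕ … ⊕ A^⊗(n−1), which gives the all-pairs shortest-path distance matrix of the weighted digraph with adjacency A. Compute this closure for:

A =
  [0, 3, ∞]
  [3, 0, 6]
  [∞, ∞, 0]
Closure =
  [0, 3, 9]
  [3, 0, 6]
  [∞, ∞, 0]

This is the Floyd-Warshall all-pairs shortest-path computation. For each intermediate vertex k = 0, 1, …, 2, update dist[i][j] ← min(dist[i][j], dist[i][k] + dist[k][j]). The final matrix gives, for each (i, j), the minimum total weight of any directed path from i to j (possibly empty when i = j).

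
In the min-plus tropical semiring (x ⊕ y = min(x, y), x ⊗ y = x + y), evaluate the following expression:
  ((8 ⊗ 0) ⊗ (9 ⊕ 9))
((8 ⊗ 0) ⊗ (9 ⊕ 9)) = 17

Expand innermost to outermost. Recall ⊕ takes the minimum of its arguments and ⊗ takes their sum. Working out the expression ((8 ⊗ 0) ⊗ (9 ⊕ 9)) gives 17.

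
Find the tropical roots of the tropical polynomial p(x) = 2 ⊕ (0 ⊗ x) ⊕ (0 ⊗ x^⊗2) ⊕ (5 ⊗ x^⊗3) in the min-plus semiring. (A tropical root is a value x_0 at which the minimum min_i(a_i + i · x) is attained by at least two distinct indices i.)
Roots: {-5, 0, 2}

Each tropical root is a break point of the lower envelope of the lines y = a_i + i · x (there are 4 lines, with slopes 0, 1, ..., 3). Only the lines that attain the minimum somewhere contribute to roots; other lines are dominated. Here the surviving (envelope) indices are i = 3, i = 2, i = 1, i = 0.
Intersections between consecutive envelope lines give the roots: for adjacent envelope indices i < j the intersection is x = (a_i − a_j) / (j − i). Reading off the sorted break points: {-5, 0, 2}.
Verification: at each break x_0, at least two indices attain the minimum of min_i(a_i + i · x_0).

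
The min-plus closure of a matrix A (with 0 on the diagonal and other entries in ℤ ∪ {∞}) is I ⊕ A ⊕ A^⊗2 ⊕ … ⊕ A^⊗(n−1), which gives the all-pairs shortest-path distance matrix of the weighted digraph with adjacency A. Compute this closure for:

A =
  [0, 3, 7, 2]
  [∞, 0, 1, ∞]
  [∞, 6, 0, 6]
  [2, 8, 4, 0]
Closure =
  [0, 3, 4, 2]
  [9, 0, 1, 7]
  [8, 6, 0, 6]
  [2, 5, 4, 0]

This is the Floyd-Warshall all-pairs shortest-path computation. For each intermediate vertex k = 0, 1, …, 3, update dist[i][j] ← min(dist[i][j], dist[i][k] + dist[k][j]). The final matrix gives, for each (i, j), the minimum total weight of any directed path from i to j (possibly empty when i = j).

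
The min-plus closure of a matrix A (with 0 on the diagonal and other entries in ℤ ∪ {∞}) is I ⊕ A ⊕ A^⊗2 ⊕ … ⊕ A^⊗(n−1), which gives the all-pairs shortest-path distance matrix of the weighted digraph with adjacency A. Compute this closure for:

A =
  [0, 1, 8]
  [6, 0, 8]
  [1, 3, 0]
Closure =
  [0, 1, 8]
  [6, 0, 8]
  [1, 2, 0]

This is the Floyd-Warshall all-pairs shortest-path computation. For each intermediate vertex k = 0, 1, …, 2, update dist[i][j] ← min(dist[i][j], dist[i][k] + dist[k][j]). The final matrix gives, for each (i, j), the minimum total weight of any directed path from i to j (possibly empty when i = j).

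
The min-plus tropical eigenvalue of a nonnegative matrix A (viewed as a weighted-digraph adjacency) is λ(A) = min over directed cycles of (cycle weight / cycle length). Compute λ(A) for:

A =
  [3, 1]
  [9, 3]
λ(A) = 3

Enumerate directed cycles and compute their means (weight / length). Sample:
  cycle 0 → 0: weight = 3, length = 1, mean = 3/1 ≈ 3.000
  cycle 1 → 1: weight = 3, length = 1, mean = 3/1 ≈ 3.000
  cycle 0 → 1 → 0: weight = 10, length = 2, mean = 10/2 ≈ 5.000
  cycle 1 → 0 → 1: weight = 10, length = 2, mean = 10/2 ≈ 5.000
Minimum mean = 3.000, attained e.g. along the cycle 0 → 0 with weight 3 and length 1. So λ(A) = 3/1 = 3.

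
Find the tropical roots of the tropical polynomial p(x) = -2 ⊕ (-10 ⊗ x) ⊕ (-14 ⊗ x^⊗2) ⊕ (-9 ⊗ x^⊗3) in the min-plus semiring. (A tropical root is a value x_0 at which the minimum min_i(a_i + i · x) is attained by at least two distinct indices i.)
Roots: {-5, 4, 8}

Each tropical root is a break point of the lower envelope of the lines y = a_i + i · x (there are 4 lines, with slopes 0, 1, ..., 3). Only the lines that attain the minimum somewhere contribute to roots; other lines are dominated. Here the surviving (envelope) indices are i = 3, i = 2, i = 1, i = 0.
Intersections between consecutive envelope lines give the roots: for adjacent envelope indices i < j the intersection is x = (a_i − a_j) / (j − i). Reading off the sorted break points: {-5, 4, 8}.
Verification: at each break x_0, at least two indices attain the minimum of min_i(a_i + i · x_0).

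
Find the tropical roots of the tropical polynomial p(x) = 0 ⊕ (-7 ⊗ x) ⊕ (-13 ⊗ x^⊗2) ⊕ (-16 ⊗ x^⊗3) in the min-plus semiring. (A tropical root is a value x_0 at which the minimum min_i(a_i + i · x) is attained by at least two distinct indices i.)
Roots: {3, 6, 7}

Each tropical root is a break point of the lower envelope of the lines y = a_i + i · x (there are 4 lines, with slopes 0, 1, ..., 3). Only the lines that attain the minimum somewhere contribute to roots; other lines are dominated. Here the surviving (envelope) indices are i = 3, i = 2, i = 1, i = 0.
Intersections between consecutive envelope lines give the roots: for adjacent envelope indices i < j the intersection is x = (a_i − a_j) / (j − i). Reading off the sorted break points: {3, 6, 7}.
Verification: at each break x_0, at least two indices attain the minimum of min_i(a_i + i · x_0).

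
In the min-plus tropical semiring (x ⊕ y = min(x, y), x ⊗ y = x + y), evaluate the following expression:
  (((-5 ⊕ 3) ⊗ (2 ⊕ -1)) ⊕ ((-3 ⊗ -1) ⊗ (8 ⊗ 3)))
(((-5 ⊕ 3) ⊗ (2 ⊕ -1)) ⊕ ((-3 ⊗ -1) ⊗ (8 ⊗ 3))) = -6

Expand innermost to outermost. Recall ⊕ takes the minimum of its arguments and ⊗ takes their sum. Working out the expression (((-5 ⊕ 3) ⊗ (2 ⊕ -1)) ⊕ ((-3 ⊗ -1) ⊗ (8 ⊗ 3))) gives -6.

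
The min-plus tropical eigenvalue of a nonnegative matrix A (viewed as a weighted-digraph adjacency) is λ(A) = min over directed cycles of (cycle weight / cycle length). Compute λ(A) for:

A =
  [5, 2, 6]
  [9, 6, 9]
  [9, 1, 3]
λ(A) = 3

Enumerate directed cycles and compute their means (weight / length). Sample:
  cycle 0 → 0: weight = 5, length = 1, mean = 5/1 ≈ 5.000
  cycle 1 → 1: weight = 6, length = 1, mean = 6/1 ≈ 6.000
  cycle 2 → 2: weight = 3, length = 1, mean = 3/1 ≈ 3.000
  cycle 0 → 1 → 0: weight = 11, length = 2, mean = 11/2 ≈ 5.500
  cycle 0 → 2 → 0: weight = 15, length = 2, mean = 15/2 ≈ 7.500
  cycle 1 → 0 → 1: weight = 11, length = 2, mean = 11/2 ≈ 5.500
Minimum mean = 3.000, attained e.g. along the cycle 2 → 2 with weight 3 and length 1. So λ(A) = 3/1 = 3.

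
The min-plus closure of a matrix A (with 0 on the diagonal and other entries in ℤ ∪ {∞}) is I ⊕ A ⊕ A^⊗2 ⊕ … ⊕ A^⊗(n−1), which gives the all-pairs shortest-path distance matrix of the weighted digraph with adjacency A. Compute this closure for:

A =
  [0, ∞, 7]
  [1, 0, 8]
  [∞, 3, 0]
Closure =
  [0, 10, 7]
  [1, 0, 8]
  [4, 3, 0]

This is the Floyd-Warshall all-pairs shortest-path computation. For each intermediate vertex k = 0, 1, …, 2, update dist[i][j] ← min(dist[i][j], dist[i][k] + dist[k][j]). The final matrix gives, for each (i, j), the minimum total weight of any directed path from i to j (possibly empty when i = j).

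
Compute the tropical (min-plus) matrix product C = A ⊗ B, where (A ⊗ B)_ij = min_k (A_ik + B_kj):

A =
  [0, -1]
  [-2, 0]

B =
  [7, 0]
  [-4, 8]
A ⊗ B =
  [-5, 0]
  [-4, -2]

Apply the min-plus product entry-by-entry:
  C[0][0] = min over k of (A[0][0] + B[0][0] = 0 + 7 = 7, A[0][1] + B[1][0] = -1 + -4 = -5) = -5 (attained at k = 1)
  C[0][1] = min over k of (A[0][0] + B[0][1] = 0 + 0 = 0, A[0][1] + B[1][1] = -1 + 8 = 7) = 0 (attained at k = 0)
  C[1][0] = min over k of (A[1][0] + B[0][0] = -2 + 7 = 5, A[1][1] + B[1][0] = 0 + -4 = -4) = -4 (attained at k = 1)
  C[1][1] = min over k of (A[1][0] + B[0][1] = -2 + 0 = -2, A[1][1] + B[1][1] = 0 + 8 = 8) = -2 (attained at k = 0)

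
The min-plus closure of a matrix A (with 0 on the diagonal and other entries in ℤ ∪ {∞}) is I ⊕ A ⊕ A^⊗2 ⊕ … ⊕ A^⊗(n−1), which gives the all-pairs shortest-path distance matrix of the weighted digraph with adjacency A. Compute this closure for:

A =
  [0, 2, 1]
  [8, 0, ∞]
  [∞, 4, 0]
Closure =
  [0, 2, 1]
  [8, 0, 9]
  [12, 4, 0]

This is the Floyd-Warshall all-pairs shortest-path computation. For each intermediate vertex k = 0, 1, …, 2, update dist[i][j] ← min(dist[i][j], dist[i][k] + dist[k][j]). The final matrix gives, for each (i, j), the minimum total weight of any directed path from i to j (possibly empty when i = j).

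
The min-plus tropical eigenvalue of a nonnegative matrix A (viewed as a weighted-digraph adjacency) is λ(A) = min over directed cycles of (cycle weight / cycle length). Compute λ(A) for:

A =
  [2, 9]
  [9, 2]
λ(A) = 2

Enumerate directed cycles and compute their means (weight / length). Sample:
  cycle 0 → 0: weight = 2, length = 1, mean = 2/1 ≈ 2.000
  cycle 1 → 1: weight = 2, length = 1, mean = 2/1 ≈ 2.000
  cycle 0 → 1 → 0: weight = 18, length = 2, mean = 18/2 ≈ 9.000
  cycle 1 → 0 → 1: weight = 18, length = 2, mean = 18/2 ≈ 9.000
Minimum mean = 2.000, attained e.g. along the cycle 0 → 0 with weight 2 and length 1. So λ(A) = 2/1 = 2.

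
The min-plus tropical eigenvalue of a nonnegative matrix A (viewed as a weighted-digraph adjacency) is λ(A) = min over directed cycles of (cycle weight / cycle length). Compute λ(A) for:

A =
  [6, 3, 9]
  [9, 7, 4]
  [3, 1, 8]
λ(A) = 5/2

Enumerate directed cycles and compute their means (weight / length). Sample:
  cycle 0 → 0: weight = 6, length = 1, mean = 6/1 ≈ 6.000
  cycle 1 → 1: weight = 7, length = 1, mean = 7/1 ≈ 7.000
  cycle 2 → 2: weight = 8, length = 1, mean = 8/1 ≈ 8.000
  cycle 0 → 1 → 0: weight = 12, length = 2, mean = 12/2 ≈ 6.000
  cycle 0 → 2 → 0: weight = 12, length = 2, mean = 12/2 ≈ 6.000
  cycle 1 → 0 → 1: weight = 12, length = 2, mean = 12/2 ≈ 6.000
Minimum mean = 2.500, attained e.g. along the cycle 1 → 2 → 1 with weight 5 and length 2. So λ(A) = 5/2 = 5/2.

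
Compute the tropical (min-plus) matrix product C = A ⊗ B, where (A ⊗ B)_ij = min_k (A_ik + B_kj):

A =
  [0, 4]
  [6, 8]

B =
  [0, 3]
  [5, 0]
A ⊗ B =
  [0, 3]
  [6, 8]

Apply the min-plus product entry-by-entry:
  C[0][0] = min over k of (A[0][0] + B[0][0] = 0 + 0 = 0, A[0][1] + B[1][0] = 4 + 5 = 9) = 0 (attained at k = 0)
  C[0][1] = min over k of (A[0][0] + B[0][1] = 0 + 3 = 3, A[0][1] + B[1][1] = 4 + 0 = 4) = 3 (attained at k = 0)
  C[1][0] = min over k of (A[1][0] + B[0][0] = 6 + 0 = 6, A[1][1] + B[1][0] = 8 + 5 = 13) = 6 (attained at k = 0)
  C[1][1] = min over k of (A[1][0] + B[0][1] = 6 + 3 = 9, A[1][1] + B[1][1] = 8 + 0 = 8) = 8 (attained at k = 1)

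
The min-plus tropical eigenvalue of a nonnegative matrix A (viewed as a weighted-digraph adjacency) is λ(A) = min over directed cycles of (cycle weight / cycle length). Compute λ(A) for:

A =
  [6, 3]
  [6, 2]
λ(A) = 2

Enumerate directed cycles and compute their means (weight / length). Sample:
  cycle 0 → 0: weight = 6, length = 1, mean = 6/1 ≈ 6.000
  cycle 1 → 1: weight = 2, length = 1, mean = 2/1 ≈ 2.000
  cycle 0 → 1 → 0: weight = 9, length = 2, mean = 9/2 ≈ 4.500
  cycle 1 → 0 → 1: weight = 9, length = 2, mean = 9/2 ≈ 4.500
Minimum mean = 2.000, attained e.g. along the cycle 1 → 1 with weight 2 and length 1. So λ(A) = 2/1 = 2.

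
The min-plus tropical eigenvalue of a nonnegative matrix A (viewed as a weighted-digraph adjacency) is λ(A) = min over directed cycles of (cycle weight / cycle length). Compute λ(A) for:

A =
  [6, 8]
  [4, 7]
λ(A) = 6

Enumerate directed cycles and compute their means (weight / length). Sample:
  cycle 0 → 0: weight = 6, length = 1, mean = 6/1 ≈ 6.000
  cycle 1 → 1: weight = 7, length = 1, mean = 7/1 ≈ 7.000
  cycle 0 → 1 → 0: weight = 12, length = 2, mean = 12/2 ≈ 6.000
  cycle 1 → 0 → 1: weight = 12, length = 2, mean = 12/2 ≈ 6.000
Minimum mean = 6.000, attained e.g. along the cycle 0 → 0 with weight 6 and length 1. So λ(A) = 6/1 = 6.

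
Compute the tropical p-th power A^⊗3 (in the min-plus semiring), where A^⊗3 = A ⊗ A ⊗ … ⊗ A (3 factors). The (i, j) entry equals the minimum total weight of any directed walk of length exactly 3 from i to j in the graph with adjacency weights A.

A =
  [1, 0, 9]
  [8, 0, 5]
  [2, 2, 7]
A^⊗3 =
  [3, 0, 5]
  [7, 0, 5]
  [4, 2, 7]

Each entry (A^⊗3)_ij equals the minimum over all length-3 walks i = v_0 → v_1 → … → v_3 = j of Σ_t A[v_t][v_{t+1}]. For example, for (i, j) = (0, 2) we minimise over 9 possible intermediate vertex sequences; the minimum is 5, attained along the walk 0 → 1 → 1 → 2.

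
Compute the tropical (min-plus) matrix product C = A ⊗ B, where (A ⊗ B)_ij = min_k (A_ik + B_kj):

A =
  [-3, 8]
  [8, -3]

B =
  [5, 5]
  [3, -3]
A ⊗ B =
  [2, 2]
  [0, -6]

Apply the min-plus product entry-by-entry:
  C[0][0] = min over k of (A[0][0] + B[0][0] = -3 + 5 = 2, A[0][1] + B[1][0] = 8 + 3 = 11) = 2 (attained at k = 0)
  C[0][1] = min over k of (A[0][0] + B[0][1] = -3 + 5 = 2, A[0][1] + B[1][1] = 8 + -3 = 5) = 2 (attained at k = 0)
  C[1][0] = min over k of (A[1][0] + B[0][0] = 8 + 5 = 13, A[1][1] + B[1][0] = -3 + 3 = 0) = 0 (attained at k = 1)
  C[1][1] = min over k of (A[1][0] + B[0][1] = 8 + 5 = 13, A[1][1] + B[1][1] = -3 + -3 = -6) = -6 (attained at k = 1)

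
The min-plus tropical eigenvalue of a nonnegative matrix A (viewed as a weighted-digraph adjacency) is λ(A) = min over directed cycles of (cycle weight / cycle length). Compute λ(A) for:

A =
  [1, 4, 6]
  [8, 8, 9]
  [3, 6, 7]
λ(A) = 1

Enumerate directed cycles and compute their means (weight / length). Sample:
  cycle 0 → 0: weight = 1, length = 1, mean = 1/1 ≈ 1.000
  cycle 1 → 1: weight = 8, length = 1, mean = 8/1 ≈ 8.000
  cycle 2 → 2: weight = 7, length = 1, mean = 7/1 ≈ 7.000
  cycle 0 → 1 → 0: weight = 12, length = 2, mean = 12/2 ≈ 6.000
  cycle 0 → 2 → 0: weight = 9, length = 2, mean = 9/2 ≈ 4.500
  cycle 1 → 0 → 1: weight = 12, length = 2, mean = 12/2 ≈ 6.000
Minimum mean = 1.000, attained e.g. along the cycle 0 → 0 with weight 1 and length 1. So λ(A) = 1/1 = 1.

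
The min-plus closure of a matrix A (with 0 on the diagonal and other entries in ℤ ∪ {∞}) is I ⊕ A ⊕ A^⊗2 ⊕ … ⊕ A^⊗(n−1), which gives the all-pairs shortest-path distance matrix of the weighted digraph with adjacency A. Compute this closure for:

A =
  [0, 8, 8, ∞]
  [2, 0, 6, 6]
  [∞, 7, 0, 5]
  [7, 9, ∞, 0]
Closure =
  [0, 8, 8, 13]
  [2, 0, 6, 6]
  [9, 7, 0, 5]
  [7, 9, 15, 0]

This is the Floyd-Warshall all-pairs shortest-path computation. For each intermediate vertex k = 0, 1, …, 3, update dist[i][j] ← min(dist[i][j], dist[i][k] + dist[k][j]). The final matrix gives, for each (i, j), the minimum total weight of any directed path from i to j (possibly empty when i = j).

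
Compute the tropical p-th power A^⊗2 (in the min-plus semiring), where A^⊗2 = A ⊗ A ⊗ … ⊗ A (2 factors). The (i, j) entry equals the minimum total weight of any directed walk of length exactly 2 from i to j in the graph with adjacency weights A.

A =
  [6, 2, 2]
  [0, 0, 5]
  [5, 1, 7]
A^⊗2 =
  [2, 2, 7]
  [0, 0, 2]
  [1, 1, 6]

Each entry (A^⊗2)_ij equals the minimum over all length-2 walks i = v_0 → v_1 → … → v_2 = j of Σ_t A[v_t][v_{t+1}]. For example, for (i, j) = (0, 2) we minimise over 3 possible intermediate vertex sequences; the minimum is 7, attained along the walk 0 → 1 → 2.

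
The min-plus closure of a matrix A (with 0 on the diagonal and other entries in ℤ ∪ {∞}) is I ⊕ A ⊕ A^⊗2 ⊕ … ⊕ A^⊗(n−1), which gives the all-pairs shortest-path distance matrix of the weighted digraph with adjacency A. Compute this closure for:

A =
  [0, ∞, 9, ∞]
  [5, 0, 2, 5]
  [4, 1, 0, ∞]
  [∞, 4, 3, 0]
Closure =
  [0, 10, 9, 15]
  [5, 0, 2, 5]
  [4, 1, 0, 6]
  [7, 4, 3, 0]

This is the Floyd-Warshall all-pairs shortest-path computation. For each intermediate vertex k = 0, 1, …, 3, update dist[i][j] ← min(dist[i][j], dist[i][k] + dist[k][j]). The final matrix gives, for each (i, j), the minimum total weight of any directed path from i to j (possibly empty when i = j).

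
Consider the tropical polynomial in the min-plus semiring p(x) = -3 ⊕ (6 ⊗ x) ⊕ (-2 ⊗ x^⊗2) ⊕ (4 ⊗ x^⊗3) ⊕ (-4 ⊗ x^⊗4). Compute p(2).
p(2) = -3

A tropical monomial a ⊗ x^⊗i evaluates to a + i · x. Evaluating each term at x = 2:
  Term 0 contributes -3 + 0 · 2 = -3
  Term 1 contributes 6 + 1 · 2 = 8
  Term 2 contributes -2 + 2 · 2 = 2
  Term 3 contributes 4 + 3 · 2 = 10
  Term 4 contributes -4 + 4 · 2 = 4
p(2) = ⊕ of these = min[-3, 8, 2, 10, 4] = -3.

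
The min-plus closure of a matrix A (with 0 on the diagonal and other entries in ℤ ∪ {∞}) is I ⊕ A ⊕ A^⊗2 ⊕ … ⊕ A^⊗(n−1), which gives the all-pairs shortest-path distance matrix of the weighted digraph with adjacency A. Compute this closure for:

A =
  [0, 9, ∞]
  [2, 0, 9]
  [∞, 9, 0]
Closure =
  [0, 9, 18]
  [2, 0, 9]
  [11, 9, 0]

This is the Floyd-Warshall all-pairs shortest-path computation. For each intermediate vertex k = 0, 1, …, 2, update dist[i][j] ← min(dist[i][j], dist[i][k] + dist[k][j]). The final matrix gives, for each (i, j), the minimum total weight of any directed path from i to j (possibly empty when i = j).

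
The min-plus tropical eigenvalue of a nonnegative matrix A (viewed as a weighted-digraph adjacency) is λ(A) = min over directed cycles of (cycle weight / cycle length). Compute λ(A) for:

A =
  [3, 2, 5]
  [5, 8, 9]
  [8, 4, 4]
λ(A) = 3

Enumerate directed cycles and compute their means (weight / length). Sample:
  cycle 0 → 0: weight = 3, length = 1, mean = 3/1 ≈ 3.000
  cycle 1 → 1: weight = 8, length = 1, mean = 8/1 ≈ 8.000
  cycle 2 → 2: weight = 4, length = 1, mean = 4/1 ≈ 4.000
  cycle 0 → 1 → 0: weight = 7, length = 2, mean = 7/2 ≈ 3.500
  cycle 0 → 2 → 0: weight = 13, length = 2, mean = 13/2 ≈ 6.500
  cycle 1 → 0 → 1: weight = 7, length = 2, mean = 7/2 ≈ 3.500
Minimum mean = 3.000, attained e.g. along the cycle 0 → 0 with weight 3 and length 1. So λ(A) = 3/1 = 3.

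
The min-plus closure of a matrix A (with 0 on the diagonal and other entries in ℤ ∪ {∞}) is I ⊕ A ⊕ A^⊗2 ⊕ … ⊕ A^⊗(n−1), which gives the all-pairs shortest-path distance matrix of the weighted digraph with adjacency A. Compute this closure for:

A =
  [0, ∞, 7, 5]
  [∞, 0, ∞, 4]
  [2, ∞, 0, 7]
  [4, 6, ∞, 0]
Closure =
  [0, 11, 7, 5]
  [8, 0, 15, 4]
  [2, 13, 0, 7]
  [4, 6, 11, 0]

This is the Floyd-Warshall all-pairs shortest-path computation. For each intermediate vertex k = 0, 1, …, 3, update dist[i][j] ← min(dist[i][j], dist[i][k] + dist[k][j]). The final matrix gives, for each (i, j), the minimum total weight of any directed path from i to j (possibly empty when i = j).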